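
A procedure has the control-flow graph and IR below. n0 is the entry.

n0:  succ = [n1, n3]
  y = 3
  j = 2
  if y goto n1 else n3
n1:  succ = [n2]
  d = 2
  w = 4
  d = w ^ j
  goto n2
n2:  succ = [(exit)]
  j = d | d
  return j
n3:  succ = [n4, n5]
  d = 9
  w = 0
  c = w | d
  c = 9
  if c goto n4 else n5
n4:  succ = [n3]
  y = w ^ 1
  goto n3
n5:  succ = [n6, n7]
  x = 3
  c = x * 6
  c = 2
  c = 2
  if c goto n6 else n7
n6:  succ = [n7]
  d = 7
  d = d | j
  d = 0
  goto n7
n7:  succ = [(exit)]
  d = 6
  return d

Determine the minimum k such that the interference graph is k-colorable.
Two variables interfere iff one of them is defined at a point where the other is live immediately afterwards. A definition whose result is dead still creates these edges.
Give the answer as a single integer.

Answer: 3

Derivation:
Per-block:
  n0: {j,y} / ∅
  n1: {d,w} / {j}
  n2: {j} / {d}
  n3: {c,d,w} / ∅
  n4: {y} / {w}
  n5: {c,x} / ∅
  n6: {d} / {j}
  n7: {d} / ∅

Live sets:
  live n0: ∅→{j}
  live n1: {j}→{d}
  live n2: {d}→∅
  live n3: {j}→{j,w}
  live n4: {j,w}→{j}
  live n5: {j}→{j}
  live n6: {j}→∅
  live n7: ∅→∅

Interfere edges:
  c: {j,w}
  d: {j,w}
  j: {c,d,w,x,y}
  w: {c,d,j}
  x: {j}
  y: {j}

Registers:
  clique {c,j,w} ⇒ need ≥ 3
  assign c→c2 d→c2 j→c0 w→c1 x→c1 y→c1 — no edge inside a register ⇒ χ ≤ 3
  χ = 3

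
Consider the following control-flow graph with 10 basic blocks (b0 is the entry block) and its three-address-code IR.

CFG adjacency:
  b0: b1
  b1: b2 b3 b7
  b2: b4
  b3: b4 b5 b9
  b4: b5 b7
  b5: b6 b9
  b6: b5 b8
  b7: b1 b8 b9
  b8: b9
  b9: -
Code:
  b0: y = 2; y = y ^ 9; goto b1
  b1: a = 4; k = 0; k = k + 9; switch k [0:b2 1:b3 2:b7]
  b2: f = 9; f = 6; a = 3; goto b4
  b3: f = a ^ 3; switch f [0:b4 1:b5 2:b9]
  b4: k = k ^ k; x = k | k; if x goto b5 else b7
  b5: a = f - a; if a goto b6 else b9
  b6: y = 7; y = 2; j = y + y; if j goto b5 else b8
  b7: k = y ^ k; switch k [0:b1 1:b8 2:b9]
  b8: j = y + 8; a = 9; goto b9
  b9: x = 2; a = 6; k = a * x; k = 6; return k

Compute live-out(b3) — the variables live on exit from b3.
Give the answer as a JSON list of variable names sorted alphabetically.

Per-block:
  b0: {y} / ∅
  b1: {a,k} / ∅
  b2: {a,f} / ∅
  b3: {f} / {a}
  b4: {k,x} / {k}
  b5: {a} / {a,f}
  b6: {j,y} / ∅
  b7: {k} / {k,y}
  b8: {a,j} / {y}
  b9: {a,k,x} / ∅

Live sets:
  b0: in=∅ out={y}
  b1: in={y} out={a,k,y}
  b2: in={k,y} out={a,f,k,y}
  b3: in={a,k,y} out={a,f,k,y}
  b4: in={a,f,k,y} out={a,f,k,y}
  b5: in={a,f} out={a,f}
  b6: in={a,f} out={a,f,y}
  b7: in={k,y} out={y}
  b8: in={y} out=∅
  b9: in=∅ out=∅

live-out(b3) = ["a", "f", "k", "y"]

Answer: ["a", "f", "k", "y"]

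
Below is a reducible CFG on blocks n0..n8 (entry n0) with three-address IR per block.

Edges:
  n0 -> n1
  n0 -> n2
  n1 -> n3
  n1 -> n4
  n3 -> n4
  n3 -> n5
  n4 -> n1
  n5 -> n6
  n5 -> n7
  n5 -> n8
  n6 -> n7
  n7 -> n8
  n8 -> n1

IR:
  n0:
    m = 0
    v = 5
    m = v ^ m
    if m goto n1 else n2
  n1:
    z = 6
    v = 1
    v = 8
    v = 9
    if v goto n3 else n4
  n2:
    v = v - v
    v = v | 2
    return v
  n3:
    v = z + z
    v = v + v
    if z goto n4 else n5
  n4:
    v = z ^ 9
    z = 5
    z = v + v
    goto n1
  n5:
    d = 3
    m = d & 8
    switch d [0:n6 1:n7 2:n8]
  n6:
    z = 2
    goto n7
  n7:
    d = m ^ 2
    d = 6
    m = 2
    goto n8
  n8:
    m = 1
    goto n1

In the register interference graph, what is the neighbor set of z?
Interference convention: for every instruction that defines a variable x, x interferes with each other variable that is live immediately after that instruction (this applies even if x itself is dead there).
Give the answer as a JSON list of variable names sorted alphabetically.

Per-block:
  n0 def {m,v} use ∅
  n1 def {v,z} use ∅
  n2 def {v} use {v}
  n3 def {v} use {z}
  n4 def {v,z} use {z}
  n5 def {d,m} use ∅
  n6 def {z} use ∅
  n7 def {d,m} use {m}
  n8 def {m} use ∅

Live sets:
  live n0: ∅→{v}
  live n1: ∅→{z}
  live n2: {v}→∅
  live n3: {z}→{z}
  live n4: {z}→∅
  live n5: ∅→{m}
  live n6: {m}→{m}
  live n7: {m}→∅
  live n8: ∅→∅

Interfere edges:
  d: {m}
  m: {d,v,z}
  v: {m,z}
  z: {m,v}

N(z) = ["m", "v"]

Answer: ["m", "v"]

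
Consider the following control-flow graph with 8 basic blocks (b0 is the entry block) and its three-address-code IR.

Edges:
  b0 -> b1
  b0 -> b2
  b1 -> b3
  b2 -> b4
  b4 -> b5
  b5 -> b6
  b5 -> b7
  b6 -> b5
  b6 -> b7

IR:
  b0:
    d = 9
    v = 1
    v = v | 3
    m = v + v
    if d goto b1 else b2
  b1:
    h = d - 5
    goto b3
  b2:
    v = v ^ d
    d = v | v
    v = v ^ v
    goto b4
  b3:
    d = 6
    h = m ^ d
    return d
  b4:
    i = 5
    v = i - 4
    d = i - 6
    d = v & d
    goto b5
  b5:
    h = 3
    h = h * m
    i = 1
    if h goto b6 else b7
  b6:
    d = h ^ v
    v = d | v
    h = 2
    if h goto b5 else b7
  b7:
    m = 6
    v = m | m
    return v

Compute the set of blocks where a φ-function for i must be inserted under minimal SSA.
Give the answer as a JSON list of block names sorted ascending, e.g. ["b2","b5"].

Answer: ["b5"]

Derivation:
idom tree: b1←b0 b2←b0 b3←b1 b4←b2 b5←b4 b6←b5 b7←b5
Dom∩ at merges:
  b5: preds {b4,b6}: {b0,b2,b4} ∩ {b0,b2,b4,b5,b6} = {b0,b2,b4}; idom=b4
  b7: preds {b5,b6}: {b0,b2,b4,b5} ∩ {b0,b2,b4,b5,b6} = {b0,b2,b4,b5}; idom=b5

DF derivation:
  join b5 pred b4: · stop@b4
  join b5 pred b6: b6→b5 stop@b4
  join b7 pred b5: · stop@b5
  join b7 pred b6: b6 stop@b5
  b0 → ∅
  b1 → ∅
  b2 → ∅
  b3 → ∅
  b4 → ∅
  b5 → {b5}
  b6 → {b5,b7}
  b7 → ∅

φ for i: defs {b4,b5}
  DF⁺ = {b5}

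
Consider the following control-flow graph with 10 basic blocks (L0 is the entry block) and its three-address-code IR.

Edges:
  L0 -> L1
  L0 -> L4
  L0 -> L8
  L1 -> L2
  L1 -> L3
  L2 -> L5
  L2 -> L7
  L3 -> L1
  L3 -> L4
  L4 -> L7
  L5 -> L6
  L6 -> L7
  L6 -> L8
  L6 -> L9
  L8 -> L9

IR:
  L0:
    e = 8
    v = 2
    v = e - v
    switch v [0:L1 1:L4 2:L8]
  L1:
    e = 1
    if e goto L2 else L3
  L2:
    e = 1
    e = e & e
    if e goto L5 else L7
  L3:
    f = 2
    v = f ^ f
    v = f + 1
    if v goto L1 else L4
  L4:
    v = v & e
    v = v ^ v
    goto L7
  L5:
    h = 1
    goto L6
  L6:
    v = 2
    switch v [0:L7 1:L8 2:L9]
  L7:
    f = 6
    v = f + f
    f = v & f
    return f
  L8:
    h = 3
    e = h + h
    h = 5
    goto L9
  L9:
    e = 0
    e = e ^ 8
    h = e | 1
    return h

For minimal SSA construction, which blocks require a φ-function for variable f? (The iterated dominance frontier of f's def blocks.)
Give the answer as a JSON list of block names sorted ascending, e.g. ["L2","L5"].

Answer: ["L1", "L4", "L7", "L8", "L9"]

Analysis:
idom tree: L1←L0 L2←L1 L3←L1 L4←L0 L5←L2 L6←L5 L7←L0 L8←L0 L9←L0
Dom at joins:
  L1: preds {L0,L3}: {L0} ∩ {L0,L1,L3} = {L0}; idom=L0
  L4: preds {L0,L3}: {L0} ∩ {L0,L1,L3} = {L0}; idom=L0
  L7: preds {L2,L4,L6}: {L0,L1,L2} ∩ {L0,L4} ∩ {L0,L1,L2,L5,L6} = {L0}; idom=L0
  L8: preds {L0,L6}: {L0} ∩ {L0,L1,L2,L5,L6} = {L0}; idom=L0
  L9: preds {L6,L8}: {L0,L1,L2,L5,L6} ∩ {L0,L8} = {L0}; idom=L0

Frontier:
  join L1 pred L0: · stop@L0
  join L1 pred L3: L3→L1 stop@L0
  join L4 pred L0: · stop@L0
  join L4 pred L3: L3→L1 stop@L0
  join L7 pred L2: L2→L1 stop@L0
  join L7 pred L4: L4 stop@L0
  join L7 pred L6: L6→L5→L2→L1 stop@L0
  join L8 pred L0: · stop@L0
  join L8 pred L6: L6→L5→L2→L1 stop@L0
  join L9 pred L6: L6→L5→L2→L1 stop@L0
  join L9 pred L8: L8 stop@L0
  L0: DF=∅
  L1: DF={L1,L4,L7,L8,L9}
  L2: DF={L7,L8,L9}
  L3: DF={L1,L4}
  L4: DF={L7}
  L5: DF={L7,L8,L9}
  L6: DF={L7,L8,L9}
  L7: DF=∅
  L8: DF={L9}
  L9: DF=∅

φ for f: defs {L3,L7}
  DF⁺ = {L1,L4,L7,L8,L9}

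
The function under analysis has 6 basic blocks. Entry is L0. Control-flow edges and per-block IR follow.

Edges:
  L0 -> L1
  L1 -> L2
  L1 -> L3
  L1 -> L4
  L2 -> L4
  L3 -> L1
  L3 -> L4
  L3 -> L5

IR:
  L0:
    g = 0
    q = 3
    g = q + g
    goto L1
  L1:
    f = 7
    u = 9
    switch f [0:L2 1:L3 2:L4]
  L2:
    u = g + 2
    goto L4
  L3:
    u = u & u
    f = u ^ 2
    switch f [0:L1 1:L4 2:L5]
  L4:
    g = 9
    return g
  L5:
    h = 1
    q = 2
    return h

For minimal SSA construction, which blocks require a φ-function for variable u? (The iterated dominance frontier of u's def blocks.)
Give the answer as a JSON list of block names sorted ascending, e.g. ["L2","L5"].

idom tree: L1←L0 L2←L1 L3←L1 L4←L1 L5←L3
Dom∩ at merges:
  L1: preds {L0,L3}: {L0} ∩ {L0,L1,L3} = {L0}; idom=L0
  L4: preds {L1,L2,L3}: {L0,L1} ∩ {L0,L1,L2} ∩ {L0,L1,L3} = {L0,L1}; idom=L1

DF walk-up:
  join L1 pred L0: · stop@L0
  join L1 pred L3: L3→L1 stop@L0
  join L4 pred L1: · stop@L1
  join L4 pred L2: L2 stop@L1
  join L4 pred L3: L3 stop@L1
  L0 → ∅
  L1 → {L1}
  L2 → {L4}
  L3 → {L1,L4}
  L4 → ∅
  L5 → ∅

φ for u: defs {L1,L2,L3}
  DF⁺ = {L1,L4}

Answer: ["L1", "L4"]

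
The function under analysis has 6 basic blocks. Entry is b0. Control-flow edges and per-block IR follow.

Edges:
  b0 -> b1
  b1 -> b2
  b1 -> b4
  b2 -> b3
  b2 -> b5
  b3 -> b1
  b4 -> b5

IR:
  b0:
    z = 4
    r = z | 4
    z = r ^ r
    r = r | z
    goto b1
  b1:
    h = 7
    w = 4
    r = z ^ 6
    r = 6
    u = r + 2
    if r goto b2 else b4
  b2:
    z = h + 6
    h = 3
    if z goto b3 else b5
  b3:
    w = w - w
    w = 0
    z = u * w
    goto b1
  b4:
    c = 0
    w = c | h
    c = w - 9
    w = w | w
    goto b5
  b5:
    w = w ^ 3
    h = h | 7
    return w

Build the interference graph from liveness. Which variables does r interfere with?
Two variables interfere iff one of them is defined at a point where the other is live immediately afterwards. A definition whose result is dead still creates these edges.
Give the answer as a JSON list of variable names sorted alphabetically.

Block summaries:
  b0: {r,z} / ∅
  b1: {h,r,u,w} / {z}
  b2: {h,z} / {h}
  b3: {w,z} / {u,w}
  b4: {c,w} / {h}
  b5: {h,w} / {h,w}

Backward fixpoint:
  live b0: ∅→{z}
  live b1: {z}→{h,u,w}
  live b2: {h,u,w}→{h,u,w}
  live b3: {u,w}→{z}
  live b4: {h}→{h,w}
  live b5: {h,w}→∅

Conflict graph:
  c: {h,w}
  h: {c,r,u,w,z}
  r: {h,u,w,z}
  u: {h,r,w,z}
  w: {c,h,r,u,z}
  z: {h,r,u,w}

N(r) = ["h", "u", "w", "z"]

Answer: ["h", "u", "w", "z"]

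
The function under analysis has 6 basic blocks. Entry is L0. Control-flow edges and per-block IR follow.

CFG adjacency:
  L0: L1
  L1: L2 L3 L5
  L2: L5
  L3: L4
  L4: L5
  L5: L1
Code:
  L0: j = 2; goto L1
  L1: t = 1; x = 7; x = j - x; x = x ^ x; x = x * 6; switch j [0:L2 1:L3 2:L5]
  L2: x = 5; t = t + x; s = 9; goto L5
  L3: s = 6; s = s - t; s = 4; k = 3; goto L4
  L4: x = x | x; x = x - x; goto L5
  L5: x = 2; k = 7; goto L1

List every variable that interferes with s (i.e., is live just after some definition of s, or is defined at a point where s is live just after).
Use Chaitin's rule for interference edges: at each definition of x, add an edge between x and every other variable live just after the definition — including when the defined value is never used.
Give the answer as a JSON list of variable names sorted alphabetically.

Answer: ["j", "t", "x"]

Derivation:
Block summaries:
  L0: {j} / ∅
  L1: {t,x} / {j}
  L2: {s,t,x} / {t}
  L3: {k,s} / {t}
  L4: {x} / {x}
  L5: {k,x} / ∅

Backward fixpoint:
  L0 li=∅ lo={j}
  L1 li={j} lo={j,t,x}
  L2 li={j,t} lo={j}
  L3 li={j,t,x} lo={j,x}
  L4 li={j,x} lo={j}
  L5 li={j} lo={j}

Interference:
  j: {k,s,t,x}
  k: {j,x}
  s: {j,t,x}
  t: {j,s,x}
  x: {j,k,s,t}

N(s) = ["j", "t", "x"]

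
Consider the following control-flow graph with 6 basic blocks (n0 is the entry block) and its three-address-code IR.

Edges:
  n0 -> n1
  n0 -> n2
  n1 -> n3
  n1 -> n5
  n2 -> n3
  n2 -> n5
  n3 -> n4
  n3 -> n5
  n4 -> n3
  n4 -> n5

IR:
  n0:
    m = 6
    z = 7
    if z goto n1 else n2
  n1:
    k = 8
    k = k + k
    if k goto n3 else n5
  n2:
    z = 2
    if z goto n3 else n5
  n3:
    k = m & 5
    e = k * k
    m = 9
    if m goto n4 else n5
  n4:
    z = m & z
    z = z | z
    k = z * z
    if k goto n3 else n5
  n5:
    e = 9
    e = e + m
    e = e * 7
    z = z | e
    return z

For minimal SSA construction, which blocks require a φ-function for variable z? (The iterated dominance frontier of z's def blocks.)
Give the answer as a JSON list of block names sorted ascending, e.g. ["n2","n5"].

idom tree: n1←n0 n2←n0 n3←n0 n4←n3 n5←n0
Dom∩ at merges:
  n3: preds {n1,n2,n4}: {n0,n1} ∩ {n0,n2} ∩ {n0,n3,n4} = {n0}; idom=n0
  n5: preds {n1,n2,n3,n4}: {n0,n1} ∩ {n0,n2} ∩ {n0,n3} ∩ {n0,n3,n4} = {n0}; idom=n0

DF derivation:
  join n3 pred n1: n1 stop@n0
  join n3 pred n2: n2 stop@n0
  join n3 pred n4: n4→n3 stop@n0
  join n5 pred n1: n1 stop@n0
  join n5 pred n2: n2 stop@n0
  join n5 pred n3: n3 stop@n0
  join n5 pred n4: n4→n3 stop@n0
  n0: DF=∅
  n1: DF={n3,n5}
  n2: DF={n3,n5}
  n3: DF={n3,n5}
  n4: DF={n3,n5}
  n5: DF=∅

φ for z: defs {n0,n2,n4,n5}
  DF⁺ = {n3,n5}

Answer: ["n3", "n5"]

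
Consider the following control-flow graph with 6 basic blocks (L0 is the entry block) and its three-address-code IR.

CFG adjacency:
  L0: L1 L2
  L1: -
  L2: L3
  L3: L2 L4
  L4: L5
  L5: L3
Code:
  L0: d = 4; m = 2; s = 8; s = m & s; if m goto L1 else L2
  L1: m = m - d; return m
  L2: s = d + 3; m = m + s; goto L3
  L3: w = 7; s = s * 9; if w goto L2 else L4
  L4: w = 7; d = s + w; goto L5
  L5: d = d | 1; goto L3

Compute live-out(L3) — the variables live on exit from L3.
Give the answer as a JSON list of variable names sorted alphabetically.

Block summaries:
  L0: {d,m,s} / ∅
  L1: {m} / {d,m}
  L2: {m,s} / {d,m}
  L3: {s,w} / {s}
  L4: {d,w} / {s}
  L5: {d} / {d}

Backward fixpoint:
  live L0: ∅→{d,m}
  live L1: {d,m}→∅
  live L2: {d,m}→{d,m,s}
  live L3: {d,m,s}→{d,m,s}
  live L4: {m,s}→{d,m,s}
  live L5: {d,m,s}→{d,m,s}

live-out(L3) = ["d", "m", "s"]

Answer: ["d", "m", "s"]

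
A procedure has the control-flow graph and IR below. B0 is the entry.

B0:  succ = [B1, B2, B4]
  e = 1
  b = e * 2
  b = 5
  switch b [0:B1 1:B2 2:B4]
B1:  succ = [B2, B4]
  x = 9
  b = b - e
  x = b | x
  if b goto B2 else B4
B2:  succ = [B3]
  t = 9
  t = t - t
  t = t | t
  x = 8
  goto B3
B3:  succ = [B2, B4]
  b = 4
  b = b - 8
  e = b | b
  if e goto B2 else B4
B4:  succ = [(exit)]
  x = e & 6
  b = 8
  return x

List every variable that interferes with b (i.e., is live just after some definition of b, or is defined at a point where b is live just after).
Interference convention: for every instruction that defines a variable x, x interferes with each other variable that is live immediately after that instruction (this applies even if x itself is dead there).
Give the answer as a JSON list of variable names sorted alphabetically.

def/use:
  B0 def {b,e} use ∅
  B1 def {b,x} use {b,e}
  B2 def {t,x} use ∅
  B3 def {b,e} use ∅
  B4 def {b,x} use {e}

Live sets:
  B0 li=∅ lo={b,e}
  B1 li={b,e} lo={e}
  B2 li=∅ lo=∅
  B3 li=∅ lo={e}
  B4 li={e} lo=∅

Interfere edges:
  b — {e,x}
  e — {b,x}
  t — ∅
  x — {b,e}

N(b) = ["e", "x"]

Answer: ["e", "x"]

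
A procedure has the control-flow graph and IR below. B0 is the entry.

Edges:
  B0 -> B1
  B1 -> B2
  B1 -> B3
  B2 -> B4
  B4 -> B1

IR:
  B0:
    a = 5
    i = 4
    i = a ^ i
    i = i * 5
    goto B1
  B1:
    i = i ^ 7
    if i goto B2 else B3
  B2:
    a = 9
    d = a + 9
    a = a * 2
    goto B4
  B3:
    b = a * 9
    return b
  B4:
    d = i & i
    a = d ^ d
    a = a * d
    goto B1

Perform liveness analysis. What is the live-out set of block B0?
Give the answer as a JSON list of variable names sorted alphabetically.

Answer: ["a", "i"]

Derivation:
def/use:
  B0: def={a,i} ue=∅
  B1: def={i} ue={i}
  B2: def={a,d} ue=∅
  B3: def={b} ue={a}
  B4: def={a,d} ue={i}

Backward fixpoint:
  B0 li=∅ lo={a,i}
  B1 li={a,i} lo={a,i}
  B2 li={i} lo={i}
  B3 li={a} lo=∅
  B4 li={i} lo={a,i}

live-out(B0) = ["a", "i"]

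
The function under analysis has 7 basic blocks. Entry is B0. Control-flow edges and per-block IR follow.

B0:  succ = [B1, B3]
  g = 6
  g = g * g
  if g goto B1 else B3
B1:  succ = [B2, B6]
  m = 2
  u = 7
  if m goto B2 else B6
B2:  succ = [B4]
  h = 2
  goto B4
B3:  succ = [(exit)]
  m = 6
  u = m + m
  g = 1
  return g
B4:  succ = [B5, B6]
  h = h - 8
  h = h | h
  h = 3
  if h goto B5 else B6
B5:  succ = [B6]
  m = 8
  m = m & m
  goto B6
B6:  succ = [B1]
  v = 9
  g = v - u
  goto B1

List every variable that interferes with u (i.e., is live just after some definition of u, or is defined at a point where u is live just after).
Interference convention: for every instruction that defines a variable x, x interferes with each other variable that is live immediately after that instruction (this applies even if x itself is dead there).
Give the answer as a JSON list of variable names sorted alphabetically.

Block summaries:
  B0: def={g} ue=∅
  B1: def={m,u} ue=∅
  B2: def={h} ue=∅
  B3: def={g,m,u} ue=∅
  B4: def={h} ue={h}
  B5: def={m} ue=∅
  B6: def={g,v} ue={u}

Liveness:
  live B0: ∅→∅
  live B1: ∅→{u}
  live B2: {u}→{h,u}
  live B3: ∅→∅
  live B4: {h,u}→{u}
  live B5: {u}→{u}
  live B6: {u}→∅

Conflict graph:
  g: ∅
  h: {u}
  m: {u}
  u: {h,m,v}
  v: {u}

N(u) = ["h", "m", "v"]

Answer: ["h", "m", "v"]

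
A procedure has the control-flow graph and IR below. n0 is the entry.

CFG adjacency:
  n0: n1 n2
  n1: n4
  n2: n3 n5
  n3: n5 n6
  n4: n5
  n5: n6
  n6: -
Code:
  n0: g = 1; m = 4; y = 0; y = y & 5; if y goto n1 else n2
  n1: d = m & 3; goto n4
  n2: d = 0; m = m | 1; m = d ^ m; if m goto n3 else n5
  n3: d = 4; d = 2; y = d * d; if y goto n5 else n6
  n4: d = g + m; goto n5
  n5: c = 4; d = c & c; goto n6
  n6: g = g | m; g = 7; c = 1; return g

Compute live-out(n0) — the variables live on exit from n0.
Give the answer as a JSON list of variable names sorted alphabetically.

Answer: ["g", "m"]

Working:
Block summaries:
  n0: {g,m,y} / ∅
  n1: {d} / {m}
  n2: {d,m} / {m}
  n3: {d,y} / ∅
  n4: {d} / {g,m}
  n5: {c,d} / ∅
  n6: {c,g} / {g,m}

Live sets:
  live n0: ∅→{g,m}
  live n1: {g,m}→{g,m}
  live n2: {g,m}→{g,m}
  live n3: {g,m}→{g,m}
  live n4: {g,m}→{g,m}
  live n5: {g,m}→{g,m}
  live n6: {g,m}→∅

live-out(n0) = ["g", "m"]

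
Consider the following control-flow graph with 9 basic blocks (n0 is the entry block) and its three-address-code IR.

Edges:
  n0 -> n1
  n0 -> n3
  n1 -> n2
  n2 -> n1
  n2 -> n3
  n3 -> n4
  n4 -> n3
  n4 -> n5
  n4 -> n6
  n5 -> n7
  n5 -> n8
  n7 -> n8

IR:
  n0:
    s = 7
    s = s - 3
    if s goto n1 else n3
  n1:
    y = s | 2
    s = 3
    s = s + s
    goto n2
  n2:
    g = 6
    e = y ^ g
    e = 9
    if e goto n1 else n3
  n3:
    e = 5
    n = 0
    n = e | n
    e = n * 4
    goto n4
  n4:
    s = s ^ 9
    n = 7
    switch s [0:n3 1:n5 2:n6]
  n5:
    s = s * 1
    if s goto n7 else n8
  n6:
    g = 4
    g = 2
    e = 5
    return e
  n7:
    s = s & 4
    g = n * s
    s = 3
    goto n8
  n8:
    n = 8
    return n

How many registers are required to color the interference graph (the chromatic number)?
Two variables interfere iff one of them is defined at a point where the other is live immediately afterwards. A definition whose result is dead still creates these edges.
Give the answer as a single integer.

Answer: 3

Working:
Per-block:
  n0: def={s} ue=∅
  n1: def={s,y} ue={s}
  n2: def={e,g} ue={y}
  n3: def={e,n} ue=∅
  n4: def={n,s} ue={s}
  n5: def={s} ue={s}
  n6: def={e,g} ue=∅
  n7: def={g,s} ue={n,s}
  n8: def={n} ue=∅

Live sets:
  n0: in=∅ out={s}
  n1: in={s} out={s,y}
  n2: in={s,y} out={s}
  n3: in={s} out={s}
  n4: in={s} out={n,s}
  n5: in={n,s} out={n,s}
  n6: in=∅ out=∅
  n7: in={n,s} out=∅
  n8: in=∅ out=∅

Interfere edges:
  e: {n,s}
  g: {s,y}
  n: {e,s}
  s: {e,g,n,y}
  y: {g,s}

Colouring:
  clique {e,n,s} ⇒ need ≥ 3
  3-colouring: r0={s}  r1={e,g}  r2={n,y}
  χ = 3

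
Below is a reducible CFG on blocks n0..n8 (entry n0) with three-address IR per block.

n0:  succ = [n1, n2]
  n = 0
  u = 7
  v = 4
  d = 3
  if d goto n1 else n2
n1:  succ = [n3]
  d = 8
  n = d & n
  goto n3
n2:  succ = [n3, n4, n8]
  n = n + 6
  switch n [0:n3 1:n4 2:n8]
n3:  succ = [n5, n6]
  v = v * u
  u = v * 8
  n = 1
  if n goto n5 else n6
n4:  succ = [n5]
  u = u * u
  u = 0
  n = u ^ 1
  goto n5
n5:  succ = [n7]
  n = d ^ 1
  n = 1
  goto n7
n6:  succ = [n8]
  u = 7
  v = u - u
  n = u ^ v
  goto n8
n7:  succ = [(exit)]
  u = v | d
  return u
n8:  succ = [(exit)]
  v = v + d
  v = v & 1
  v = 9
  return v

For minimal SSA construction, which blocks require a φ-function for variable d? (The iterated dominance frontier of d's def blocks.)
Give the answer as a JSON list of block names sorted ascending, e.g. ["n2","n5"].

idom tree: n1←n0 n2←n0 n3←n0 n4←n2 n5←n0 n6←n3 n7←n5 n8←n0
Dom∩ at merges:
  n3: preds {n1,n2}: {n0,n1} ∩ {n0,n2} = {n0}; idom=n0
  n5: preds {n3,n4}: {n0,n3} ∩ {n0,n2,n4} = {n0}; idom=n0
  n8: preds {n2,n6}: {n0,n2} ∩ {n0,n3,n6} = {n0}; idom=n0

Frontier:
  n3←n1: walk n1 to n0
  n3←n2: walk n2 to n0
  n5←n3: walk n3 to n0
  n5←n4: walk n4→n2 to n0
  n8←n2: walk n2 to n0
  n8←n6: walk n6→n3 to n0
  DF(n0)=∅
  DF(n1)={n3}
  DF(n2)={n3,n5,n8}
  DF(n3)={n5,n8}
  DF(n4)={n5}
  DF(n5)=∅
  DF(n6)={n8}
  DF(n7)=∅
  DF(n8)=∅

φ for d: defs {n0,n1}
  DF⁺ = {n3,n5,n8}

Answer: ["n3", "n5", "n8"]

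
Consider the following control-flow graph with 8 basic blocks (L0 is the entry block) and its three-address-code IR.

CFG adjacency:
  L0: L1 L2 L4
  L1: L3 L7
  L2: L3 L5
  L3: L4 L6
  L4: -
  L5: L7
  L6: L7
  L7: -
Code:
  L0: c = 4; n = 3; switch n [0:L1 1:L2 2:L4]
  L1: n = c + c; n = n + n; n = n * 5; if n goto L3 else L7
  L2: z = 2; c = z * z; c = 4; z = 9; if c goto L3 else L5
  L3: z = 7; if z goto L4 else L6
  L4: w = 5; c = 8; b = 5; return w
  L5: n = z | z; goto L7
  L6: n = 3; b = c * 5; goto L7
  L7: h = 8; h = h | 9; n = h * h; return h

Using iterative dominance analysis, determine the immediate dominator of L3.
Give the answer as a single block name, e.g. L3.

idom tree: L1←L0 L2←L0 L3←L0 L4←L0 L5←L2 L6←L3 L7←L0
Dom∩ at merges:
  L3: preds {L1,L2}: {L0,L1} ∩ {L0,L2} = {L0}; idom=L0
  L4: preds {L0,L3}: {L0} ∩ {L0,L3} = {L0}; idom=L0
  L7: preds {L1,L5,L6}: {L0,L1} ∩ {L0,L2,L5} ∩ {L0,L3,L6} = {L0}; idom=L0

idom(L3) = L0

Answer: L0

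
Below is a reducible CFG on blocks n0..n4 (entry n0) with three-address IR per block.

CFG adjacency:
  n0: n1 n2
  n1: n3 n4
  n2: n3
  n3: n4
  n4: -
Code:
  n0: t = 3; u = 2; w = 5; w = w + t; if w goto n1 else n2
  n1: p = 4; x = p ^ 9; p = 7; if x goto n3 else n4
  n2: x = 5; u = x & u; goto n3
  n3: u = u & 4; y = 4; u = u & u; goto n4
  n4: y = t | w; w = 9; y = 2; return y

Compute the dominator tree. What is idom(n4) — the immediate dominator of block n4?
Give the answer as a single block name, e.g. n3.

idom tree: n1←n0 n2←n0 n3←n0 n4←n0
Dom at joins:
  n3: preds {n1,n2}: {n0,n1} ∩ {n0,n2} = {n0}; idom=n0
  n4: preds {n1,n3}: {n0,n1} ∩ {n0,n3} = {n0}; idom=n0

idom(n4) = n0

Answer: n0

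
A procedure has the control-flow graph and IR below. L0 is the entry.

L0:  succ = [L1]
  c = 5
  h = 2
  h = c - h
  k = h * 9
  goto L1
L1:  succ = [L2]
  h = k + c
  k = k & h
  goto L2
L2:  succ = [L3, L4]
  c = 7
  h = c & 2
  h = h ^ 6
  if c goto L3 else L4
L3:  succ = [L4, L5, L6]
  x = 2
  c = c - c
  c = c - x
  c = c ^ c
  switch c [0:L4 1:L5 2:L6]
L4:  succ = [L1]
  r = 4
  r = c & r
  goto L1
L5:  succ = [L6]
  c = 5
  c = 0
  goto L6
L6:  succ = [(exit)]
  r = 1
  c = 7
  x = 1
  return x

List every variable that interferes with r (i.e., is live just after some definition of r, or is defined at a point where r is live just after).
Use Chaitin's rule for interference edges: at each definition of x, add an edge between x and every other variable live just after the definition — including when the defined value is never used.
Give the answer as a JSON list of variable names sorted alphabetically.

Per-block:
  L0 def {c,h,k} use ∅
  L1 def {h,k} use {c,k}
  L2 def {c,h} use ∅
  L3 def {c,x} use {c}
  L4 def {r} use {c}
  L5 def {c} use ∅
  L6 def {c,r,x} use ∅

Liveness:
  live L0: ∅→{c,k}
  live L1: {c,k}→{k}
  live L2: {k}→{c,k}
  live L3: {c,k}→{c,k}
  live L4: {c,k}→{c,k}
  live L5: ∅→∅
  live L6: ∅→∅

Interfere edges:
  c: {h,k,r,x}
  h: {c,k}
  k: {c,h,r,x}
  r: {c,k}
  x: {c,k}

N(r) = ["c", "k"]

Answer: ["c", "k"]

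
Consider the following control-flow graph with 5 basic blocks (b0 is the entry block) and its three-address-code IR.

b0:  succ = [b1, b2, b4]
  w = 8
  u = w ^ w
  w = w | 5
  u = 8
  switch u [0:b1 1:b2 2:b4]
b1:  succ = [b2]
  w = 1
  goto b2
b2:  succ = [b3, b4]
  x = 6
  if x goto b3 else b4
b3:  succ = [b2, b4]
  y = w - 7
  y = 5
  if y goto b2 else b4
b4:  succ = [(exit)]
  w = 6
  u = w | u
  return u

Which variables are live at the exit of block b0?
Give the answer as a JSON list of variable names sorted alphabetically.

Answer: ["u", "w"]

Working:
def/use:
  b0 def {u,w} use ∅
  b1 def {w} use ∅
  b2 def {x} use ∅
  b3 def {y} use {w}
  b4 def {u,w} use {u}

Backward fixpoint:
  live b0: ∅→{u,w}
  live b1: {u}→{u,w}
  live b2: {u,w}→{u,w}
  live b3: {u,w}→{u,w}
  live b4: {u}→∅

live-out(b0) = ["u", "w"]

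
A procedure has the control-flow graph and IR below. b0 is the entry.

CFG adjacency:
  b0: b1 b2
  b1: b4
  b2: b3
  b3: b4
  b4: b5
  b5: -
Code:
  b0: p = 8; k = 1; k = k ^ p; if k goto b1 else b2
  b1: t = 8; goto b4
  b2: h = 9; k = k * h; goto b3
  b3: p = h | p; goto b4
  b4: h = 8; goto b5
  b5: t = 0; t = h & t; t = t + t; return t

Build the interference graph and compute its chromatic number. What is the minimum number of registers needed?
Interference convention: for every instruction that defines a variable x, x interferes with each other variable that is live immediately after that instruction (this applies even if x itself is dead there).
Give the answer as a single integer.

Block summaries:
  b0: def={k,p} ue=∅
  b1: def={t} ue=∅
  b2: def={h,k} ue={k}
  b3: def={p} ue={h,p}
  b4: def={h} ue=∅
  b5: def={t} ue={h}

Backward fixpoint:
  b0 li=∅ lo={k,p}
  b1 li=∅ lo=∅
  b2 li={k,p} lo={h,p}
  b3 li={h,p} lo=∅
  b4 li=∅ lo={h}
  b5 li={h} lo=∅

Interference:
  h↔{k,p,t}
  k↔{h,p}
  p↔{h,k}
  t↔{h}

Registers:
  clique {h,k,p} ⇒ need ≥ 3
  3-colouring: r0={h}  r1={k,t}  r2={p}
  χ = 3

Answer: 3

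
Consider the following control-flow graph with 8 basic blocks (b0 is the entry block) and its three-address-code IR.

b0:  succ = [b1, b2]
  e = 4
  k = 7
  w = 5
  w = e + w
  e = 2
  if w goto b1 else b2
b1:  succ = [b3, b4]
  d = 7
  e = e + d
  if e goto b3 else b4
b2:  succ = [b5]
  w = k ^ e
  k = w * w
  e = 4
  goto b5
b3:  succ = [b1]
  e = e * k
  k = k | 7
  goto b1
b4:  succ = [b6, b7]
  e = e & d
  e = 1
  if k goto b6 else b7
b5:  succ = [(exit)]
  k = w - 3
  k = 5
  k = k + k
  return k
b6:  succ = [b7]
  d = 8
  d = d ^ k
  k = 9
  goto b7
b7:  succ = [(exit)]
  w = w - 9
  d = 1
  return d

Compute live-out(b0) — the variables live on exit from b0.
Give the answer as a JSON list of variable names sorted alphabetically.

def/use:
  b0 def {e,k,w} use ∅
  b1 def {d,e} use {e}
  b2 def {e,k,w} use {e,k}
  b3 def {e,k} use {e,k}
  b4 def {e} use {d,e,k}
  b5 def {k} use {w}
  b6 def {d,k} use {k}
  b7 def {d,w} use {w}

Backward fixpoint:
  b0: in=∅ out={e,k,w}
  b1: in={e,k,w} out={d,e,k,w}
  b2: in={e,k} out={w}
  b3: in={e,k,w} out={e,k,w}
  b4: in={d,e,k,w} out={k,w}
  b5: in={w} out=∅
  b6: in={k,w} out={w}
  b7: in={w} out=∅

live-out(b0) = ["e", "k", "w"]

Answer: ["e", "k", "w"]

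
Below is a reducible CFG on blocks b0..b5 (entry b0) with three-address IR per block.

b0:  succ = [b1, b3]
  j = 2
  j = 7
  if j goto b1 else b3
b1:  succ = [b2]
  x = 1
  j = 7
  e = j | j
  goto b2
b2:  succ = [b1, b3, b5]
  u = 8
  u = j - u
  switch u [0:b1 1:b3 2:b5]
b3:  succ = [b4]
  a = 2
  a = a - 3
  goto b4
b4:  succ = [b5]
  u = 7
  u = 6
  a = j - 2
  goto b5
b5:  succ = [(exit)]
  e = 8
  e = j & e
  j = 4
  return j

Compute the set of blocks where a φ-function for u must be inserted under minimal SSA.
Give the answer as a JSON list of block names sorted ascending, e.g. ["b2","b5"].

Answer: ["b1", "b3", "b5"]

Derivation:
idom tree: b1←b0 b2←b1 b3←b0 b4←b3 b5←b0
Dom at joins:
  b1: preds {b0,b2}: {b0} ∩ {b0,b1,b2} = {b0}; idom=b0
  b3: preds {b0,b2}: {b0} ∩ {b0,b1,b2} = {b0}; idom=b0
  b5: preds {b2,b4}: {b0,b1,b2} ∩ {b0,b3,b4} = {b0}; idom=b0

DF walk-up:
  join b1 pred b0: · stop@b0
  join b1 pred b2: b2→b1 stop@b0
  join b3 pred b0: · stop@b0
  join b3 pred b2: b2→b1 stop@b0
  join b5 pred b2: b2→b1 stop@b0
  join b5 pred b4: b4→b3 stop@b0
  b0: DF=∅
  b1: DF={b1,b3,b5}
  b2: DF={b1,b3,b5}
  b3: DF={b5}
  b4: DF={b5}
  b5: DF=∅

φ for u: defs {b2,b4}
  DF⁺ = {b1,b3,b5}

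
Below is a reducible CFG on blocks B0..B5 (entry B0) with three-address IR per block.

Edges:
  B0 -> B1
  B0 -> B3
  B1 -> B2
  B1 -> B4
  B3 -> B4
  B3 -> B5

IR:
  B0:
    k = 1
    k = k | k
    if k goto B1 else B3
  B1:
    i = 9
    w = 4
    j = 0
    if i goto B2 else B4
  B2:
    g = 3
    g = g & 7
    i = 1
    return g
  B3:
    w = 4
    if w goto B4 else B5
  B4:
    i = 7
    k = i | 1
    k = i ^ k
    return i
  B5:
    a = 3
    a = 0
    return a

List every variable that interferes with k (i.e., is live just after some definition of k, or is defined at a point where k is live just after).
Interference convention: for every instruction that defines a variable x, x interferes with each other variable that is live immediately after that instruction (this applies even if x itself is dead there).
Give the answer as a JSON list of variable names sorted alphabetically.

def/use:
  B0: def={k} ue=∅
  B1: def={i,j,w} ue=∅
  B2: def={g,i} ue=∅
  B3: def={w} ue=∅
  B4: def={i,k} ue=∅
  B5: def={a} ue=∅

Live sets:
  B0: in=∅ out=∅
  B1: in=∅ out=∅
  B2: in=∅ out=∅
  B3: in=∅ out=∅
  B4: in=∅ out=∅
  B5: in=∅ out=∅

Conflict graph:
  a: ∅
  g: {i}
  i: {g,j,k,w}
  j: {i}
  k: {i}
  w: {i}

N(k) = ["i"]

Answer: ["i"]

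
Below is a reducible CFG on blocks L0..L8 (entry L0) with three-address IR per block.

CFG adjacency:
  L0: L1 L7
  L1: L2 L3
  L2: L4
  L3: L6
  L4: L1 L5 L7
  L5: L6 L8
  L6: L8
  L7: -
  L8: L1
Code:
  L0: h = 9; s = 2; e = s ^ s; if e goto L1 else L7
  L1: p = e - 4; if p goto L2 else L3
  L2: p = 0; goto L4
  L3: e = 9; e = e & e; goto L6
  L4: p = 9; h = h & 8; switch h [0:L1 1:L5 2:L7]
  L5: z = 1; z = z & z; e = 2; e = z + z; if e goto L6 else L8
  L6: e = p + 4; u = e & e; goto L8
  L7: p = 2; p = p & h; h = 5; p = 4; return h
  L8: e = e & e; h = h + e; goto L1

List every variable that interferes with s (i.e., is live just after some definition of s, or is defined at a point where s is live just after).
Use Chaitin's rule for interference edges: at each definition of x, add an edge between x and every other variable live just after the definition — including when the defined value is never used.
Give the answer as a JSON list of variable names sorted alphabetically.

def/use:
  L0: {e,h,s} / ∅
  L1: {p} / {e}
  L2: {p} / ∅
  L3: {e} / ∅
  L4: {h,p} / {h}
  L5: {e,z} / ∅
  L6: {e,u} / {p}
  L7: {h,p} / {h}
  L8: {e,h} / {e,h}

Backward fixpoint:
  L0: in=∅ out={e,h}
  L1: in={e,h} out={e,h,p}
  L2: in={e,h} out={e,h}
  L3: in={h,p} out={h,p}
  L4: in={e,h} out={e,h,p}
  L5: in={h,p} out={e,h,p}
  L6: in={h,p} out={e,h}
  L7: in={h} out=∅
  L8: in={e,h} out={e,h}

Conflict graph:
  e↔{h,p,u,z}
  h↔{e,p,s,u,z}
  p↔{e,h,z}
  s↔{h}
  u↔{e,h}
  z↔{e,h,p}

N(s) = ["h"]

Answer: ["h"]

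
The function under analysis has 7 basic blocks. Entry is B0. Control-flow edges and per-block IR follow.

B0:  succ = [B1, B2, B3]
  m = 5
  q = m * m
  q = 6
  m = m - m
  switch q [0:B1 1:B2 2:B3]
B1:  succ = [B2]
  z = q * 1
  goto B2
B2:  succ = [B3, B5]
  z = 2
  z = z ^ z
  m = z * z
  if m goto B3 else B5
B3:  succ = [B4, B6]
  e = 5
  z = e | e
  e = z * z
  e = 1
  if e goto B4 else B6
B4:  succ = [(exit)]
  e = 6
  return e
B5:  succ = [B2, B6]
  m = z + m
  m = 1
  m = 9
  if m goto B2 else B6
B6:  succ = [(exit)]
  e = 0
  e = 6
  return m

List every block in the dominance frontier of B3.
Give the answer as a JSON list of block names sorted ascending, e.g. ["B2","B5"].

idom tree: B1←B0 B2←B0 B3←B0 B4←B3 B5←B2 B6←B0
Dom at joins:
  B2: preds {B0,B1,B5}: {B0} ∩ {B0,B1} ∩ {B0,B2,B5} = {B0}; idom=B0
  B3: preds {B0,B2}: {B0} ∩ {B0,B2} = {B0}; idom=B0
  B6: preds {B3,B5}: {B0,B3} ∩ {B0,B2,B5} = {B0}; idom=B0

DF walk-up:
  B2←B0: walk · to B0
  B2←B1: walk B1 to B0
  B2←B5: walk B5→B2 to B0
  B3←B0: walk · to B0
  B3←B2: walk B2 to B0
  B6←B3: walk B3 to B0
  B6←B5: walk B5→B2 to B0
  B0 → ∅
  B1 → {B2}
  B2 → {B2,B3,B6}
  B3 → {B6}
  B4 → ∅
  B5 → {B2,B6}
  B6 → ∅

DF(B3) = ["B6"]

Answer: ["B6"]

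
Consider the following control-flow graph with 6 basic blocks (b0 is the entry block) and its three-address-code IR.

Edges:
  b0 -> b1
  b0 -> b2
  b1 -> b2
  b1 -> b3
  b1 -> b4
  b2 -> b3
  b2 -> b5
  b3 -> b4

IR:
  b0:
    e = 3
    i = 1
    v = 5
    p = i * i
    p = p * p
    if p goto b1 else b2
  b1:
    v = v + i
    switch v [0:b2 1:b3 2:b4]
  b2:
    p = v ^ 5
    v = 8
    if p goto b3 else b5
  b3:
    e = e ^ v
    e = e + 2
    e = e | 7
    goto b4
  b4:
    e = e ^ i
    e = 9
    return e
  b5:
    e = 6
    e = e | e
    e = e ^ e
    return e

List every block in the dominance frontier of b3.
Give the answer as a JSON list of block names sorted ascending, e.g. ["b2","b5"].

idom tree: b1←b0 b2←b0 b3←b0 b4←b0 b5←b2
Join-block Dom:
  b2: preds {b0,b1}: {b0} ∩ {b0,b1} = {b0}; idom=b0
  b3: preds {b1,b2}: {b0,b1} ∩ {b0,b2} = {b0}; idom=b0
  b4: preds {b1,b3}: {b0,b1} ∩ {b0,b3} = {b0}; idom=b0

DF walk-up:
  b2←b0: walk · to b0
  b2←b1: walk b1 to b0
  b3←b1: walk b1 to b0
  b3←b2: walk b2 to b0
  b4←b1: walk b1 to b0
  b4←b3: walk b3 to b0
  b0: DF=∅
  b1: DF={b2,b3,b4}
  b2: DF={b3}
  b3: DF={b4}
  b4: DF=∅
  b5: DF=∅

DF(b3) = ["b4"]

Answer: ["b4"]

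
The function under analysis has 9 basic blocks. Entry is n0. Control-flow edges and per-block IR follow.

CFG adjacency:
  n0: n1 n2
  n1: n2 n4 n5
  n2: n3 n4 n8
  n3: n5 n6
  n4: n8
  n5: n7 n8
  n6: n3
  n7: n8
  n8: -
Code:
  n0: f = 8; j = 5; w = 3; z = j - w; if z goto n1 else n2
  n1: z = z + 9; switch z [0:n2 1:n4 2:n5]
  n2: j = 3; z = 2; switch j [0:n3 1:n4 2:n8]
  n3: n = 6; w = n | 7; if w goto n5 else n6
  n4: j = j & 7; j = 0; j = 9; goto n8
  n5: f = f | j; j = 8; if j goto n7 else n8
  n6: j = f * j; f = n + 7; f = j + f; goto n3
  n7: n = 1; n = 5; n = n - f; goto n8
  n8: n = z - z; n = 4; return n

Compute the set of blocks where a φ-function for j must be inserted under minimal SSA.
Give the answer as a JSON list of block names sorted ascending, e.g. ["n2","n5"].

Answer: ["n3", "n4", "n5", "n8"]

Working:
idom tree: n1←n0 n2←n0 n3←n2 n4←n0 n5←n0 n6←n3 n7←n5 n8←n0
Dom∩ at merges:
  n2: preds {n0,n1}: {n0} ∩ {n0,n1} = {n0}; idom=n0
  n3: preds {n2,n6}: {n0,n2} ∩ {n0,n2,n3,n6} = {n0,n2}; idom=n2
  n4: preds {n1,n2}: {n0,n1} ∩ {n0,n2} = {n0}; idom=n0
  n5: preds {n1,n3}: {n0,n1} ∩ {n0,n2,n3} = {n0}; idom=n0
  n8: preds {n2,n4,n5,n7}: {n0,n2} ∩ {n0,n4} ∩ {n0,n5} ∩ {n0,n5,n7} = {n0}; idom=n0

Frontier:
  join n2 pred n0: · stop@n0
  join n2 pred n1: n1 stop@n0
  join n3 pred n2: · stop@n2
  join n3 pred n6: n6→n3 stop@n2
  join n4 pred n1: n1 stop@n0
  join n4 pred n2: n2 stop@n0
  join n5 pred n1: n1 stop@n0
  join n5 pred n3: n3→n2 stop@n0
  join n8 pred n2: n2 stop@n0
  join n8 pred n4: n4 stop@n0
  join n8 pred n5: n5 stop@n0
  join n8 pred n7: n7→n5 stop@n0
  n0: DF=∅
  n1: DF={n2,n4,n5}
  n2: DF={n4,n5,n8}
  n3: DF={n3,n5}
  n4: DF={n8}
  n5: DF={n8}
  n6: DF={n3}
  n7: DF={n8}
  n8: DF=∅

φ for j: defs {n0,n2,n4,n5,n6}
  DF⁺ = {n3,n4,n5,n8}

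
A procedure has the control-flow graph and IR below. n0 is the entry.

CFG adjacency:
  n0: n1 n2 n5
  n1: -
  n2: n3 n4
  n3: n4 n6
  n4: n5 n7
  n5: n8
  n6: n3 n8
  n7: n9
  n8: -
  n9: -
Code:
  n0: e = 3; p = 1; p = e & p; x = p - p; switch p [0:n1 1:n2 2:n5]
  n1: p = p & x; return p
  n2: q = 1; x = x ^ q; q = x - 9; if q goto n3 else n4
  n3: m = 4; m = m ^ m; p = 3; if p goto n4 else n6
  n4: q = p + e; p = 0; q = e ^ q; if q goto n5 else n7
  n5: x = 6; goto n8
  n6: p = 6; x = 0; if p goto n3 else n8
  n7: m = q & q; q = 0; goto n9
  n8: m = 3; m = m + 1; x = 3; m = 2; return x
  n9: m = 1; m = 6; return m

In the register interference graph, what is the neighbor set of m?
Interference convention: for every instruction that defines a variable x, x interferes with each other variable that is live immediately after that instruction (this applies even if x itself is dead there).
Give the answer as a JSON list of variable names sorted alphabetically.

def/use:
  n0: {e,p,x} / ∅
  n1: {p} / {p,x}
  n2: {q,x} / {x}
  n3: {m,p} / ∅
  n4: {p,q} / {e,p}
  n5: {x} / ∅
  n6: {p,x} / ∅
  n7: {m,q} / {q}
  n8: {m,x} / ∅
  n9: {m} / ∅

Live sets:
  n0 li=∅ lo={e,p,x}
  n1 li={p,x} lo=∅
  n2 li={e,p,x} lo={e,p}
  n3 li={e} lo={e,p}
  n4 li={e,p} lo={q}
  n5 li=∅ lo=∅
  n6 li={e} lo={e}
  n7 li={q} lo=∅
  n8 li=∅ lo=∅
  n9 li=∅ lo=∅

Conflict graph:
  e: {m,p,q,x}
  m: {e,x}
  p: {e,q,x}
  q: {e,p,x}
  x: {e,m,p,q}

N(m) = ["e", "x"]

Answer: ["e", "x"]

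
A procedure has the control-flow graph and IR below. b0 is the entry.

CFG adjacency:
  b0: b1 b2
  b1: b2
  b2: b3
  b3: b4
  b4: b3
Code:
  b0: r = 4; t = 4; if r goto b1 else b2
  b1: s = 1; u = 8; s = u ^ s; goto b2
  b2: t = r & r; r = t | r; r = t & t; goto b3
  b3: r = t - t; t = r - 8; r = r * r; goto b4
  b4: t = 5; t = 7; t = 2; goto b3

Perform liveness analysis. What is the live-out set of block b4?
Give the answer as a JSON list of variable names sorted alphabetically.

Answer: ["t"]

Working:
Per-block:
  b0 def {r,t} use ∅
  b1 def {s,u} use ∅
  b2 def {r,t} use {r}
  b3 def {r,t} use {t}
  b4 def {t} use ∅

Backward fixpoint:
  live b0: ∅→{r}
  live b1: {r}→{r}
  live b2: {r}→{t}
  live b3: {t}→∅
  live b4: ∅→{t}

live-out(b4) = ["t"]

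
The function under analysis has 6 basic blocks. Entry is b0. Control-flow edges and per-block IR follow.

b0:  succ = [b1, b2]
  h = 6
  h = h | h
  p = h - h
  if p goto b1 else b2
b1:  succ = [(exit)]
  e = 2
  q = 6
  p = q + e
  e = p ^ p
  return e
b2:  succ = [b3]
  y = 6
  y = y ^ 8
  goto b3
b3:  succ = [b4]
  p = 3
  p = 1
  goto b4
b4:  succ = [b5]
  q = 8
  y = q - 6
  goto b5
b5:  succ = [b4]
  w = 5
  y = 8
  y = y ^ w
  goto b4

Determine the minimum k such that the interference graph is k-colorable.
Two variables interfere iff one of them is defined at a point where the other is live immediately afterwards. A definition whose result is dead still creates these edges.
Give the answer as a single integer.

Answer: 2

Analysis:
def/use:
  b0 def {h,p} use ∅
  b1 def {e,p,q} use ∅
  b2 def {y} use ∅
  b3 def {p} use ∅
  b4 def {q,y} use ∅
  b5 def {w,y} use ∅

Backward fixpoint:
  b0: in=∅ out=∅
  b1: in=∅ out=∅
  b2: in=∅ out=∅
  b3: in=∅ out=∅
  b4: in=∅ out=∅
  b5: in=∅ out=∅

Conflict graph:
  e↔{q}
  h↔∅
  p↔∅
  q↔{e}
  w↔{y}
  y↔{w}

Chromatic number:
  {e,q} pairwise interfere (2-clique) ⇒ χ ≥ 2
  2-colouring: R0={e,h,p,w}  R1={q,y}
  χ = 2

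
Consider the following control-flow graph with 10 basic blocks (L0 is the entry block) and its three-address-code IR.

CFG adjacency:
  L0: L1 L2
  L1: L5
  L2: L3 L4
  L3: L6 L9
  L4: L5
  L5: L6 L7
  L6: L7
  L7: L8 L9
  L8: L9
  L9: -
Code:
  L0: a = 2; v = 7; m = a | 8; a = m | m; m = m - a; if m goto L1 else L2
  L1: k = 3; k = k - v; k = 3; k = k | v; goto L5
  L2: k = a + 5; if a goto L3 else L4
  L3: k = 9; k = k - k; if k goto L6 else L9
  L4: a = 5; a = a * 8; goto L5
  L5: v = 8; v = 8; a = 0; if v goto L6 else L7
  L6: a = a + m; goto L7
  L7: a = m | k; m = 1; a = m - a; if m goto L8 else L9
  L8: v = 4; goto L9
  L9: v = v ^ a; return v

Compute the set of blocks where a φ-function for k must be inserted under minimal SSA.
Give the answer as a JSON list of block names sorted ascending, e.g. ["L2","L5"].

Answer: ["L5", "L6", "L7", "L9"]

Analysis:
idom tree: L1←L0 L2←L0 L3←L2 L4←L2 L5←L0 L6←L0 L7←L0 L8←L7 L9←L0
Join-block Dom:
  L5: preds {L1,L4}: {L0,L1} ∩ {L0,L2,L4} = {L0}; idom=L0
  L6: preds {L3,L5}: {L0,L2,L3} ∩ {L0,L5} = {L0}; idom=L0
  L7: preds {L5,L6}: {L0,L5} ∩ {L0,L6} = {L0}; idom=L0
  L9: preds {L3,L7,L8}: {L0,L2,L3} ∩ {L0,L7} ∩ {L0,L7,L8} = {L0}; idom=L0

DF derivation:
  join L5 pred L1: L1 stop@L0
  join L5 pred L4: L4→L2 stop@L0
  join L6 pred L3: L3→L2 stop@L0
  join L6 pred L5: L5 stop@L0
  join L7 pred L5: L5 stop@L0
  join L7 pred L6: L6 stop@L0
  join L9 pred L3: L3→L2 stop@L0
  join L9 pred L7: L7 stop@L0
  join L9 pred L8: L8→L7 stop@L0
  L0: DF=∅
  L1: DF={L5}
  L2: DF={L5,L6,L9}
  L3: DF={L6,L9}
  L4: DF={L5}
  L5: DF={L6,L7}
  L6: DF={L7}
  L7: DF={L9}
  L8: DF={L9}
  L9: DF=∅

φ for k: defs {L1,L2,L3}
  DF⁺ = {L5,L6,L7,L9}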